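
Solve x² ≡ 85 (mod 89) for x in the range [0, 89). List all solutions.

21, 68

89 ≡ 1 (mod 4), so we find a root by search.
Trying successive values, 21² = 441 ≡ 85 (mod 89). The other root is 89 − 21 = 68.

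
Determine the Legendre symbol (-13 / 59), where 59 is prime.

First reduce: -13 ≡ 46 (mod 59).
Pull out 2: since 59 ≡ 3 (mod 8), (2/59) = -1.
Reciprocity: 23 ≡ 3 and 59 ≡ 3 (mod 4), so (23/59) = −(59/23).
Reduce top mod 23: now compute (13/23).
Reciprocity: 13 ≡ 1 and 23 ≡ 3 (mod 4), so (13/23) = +(23/13).
Reduce top mod 13: now compute (10/13).
Pull out 2: since 13 ≡ 5 (mod 8), (2/13) = -1.
Reciprocity: 5 ≡ 1 and 13 ≡ 1 (mod 4), so (5/13) = +(13/5).
Reduce top mod 5: now compute (3/5).
Reciprocity: 3 ≡ 3 and 5 ≡ 1 (mod 4), so (3/5) = +(5/3).
Reduce top mod 3: now compute (2/3).
Pull out 2: since 3 ≡ 3 (mod 8), (2/3) = -1.
Reached (1/3) = 1. Collecting the sign flips along the way, the symbol is +1.

1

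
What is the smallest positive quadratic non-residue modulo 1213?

(2/1213) = −1, so 2 is the smallest positive non-residue mod 1213.

2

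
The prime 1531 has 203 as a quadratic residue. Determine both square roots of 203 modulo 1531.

473, 1058

Since 1531 ≡ 3 (mod 4), a square root of 203 is 203^((1531+1)/4) = 203^383 mod 1531.
Repeated squaring: 203^2≡1403, 203^4≡1074, 203^8≡633, 203^16≡1098, 203^32≡707, 203^64≡743, 203^128≡889, 203^256≡325 (mod 1531).
203^383 = 203^(256+64+32+16+8+4+2+1) ≡ 473 (mod 1531).
Check: 473² = 223729 ≡ 203 (mod 1531). The two roots are 473 and 1058.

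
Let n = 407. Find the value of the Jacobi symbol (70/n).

Pull out 2: since 407 ≡ 7 (mod 8), (2/407) = +1.
Reciprocity: 35 ≡ 3 and 407 ≡ 3 (mod 4), so (35/407) = −(407/35).
Reduce top mod 35: now compute (22/35).
Pull out 2: since 35 ≡ 3 (mod 8), (2/35) = -1.
Reciprocity: 11 ≡ 3 and 35 ≡ 3 (mod 4), so (11/35) = −(35/11).
Reduce top mod 11: now compute (2/11).
Pull out 2: since 11 ≡ 3 (mod 8), (2/11) = -1.
Reached (1/11) = 1. Collecting the sign flips along the way, the symbol is +1.

1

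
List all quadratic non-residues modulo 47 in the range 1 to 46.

Square k = 1,…,23 (k and 47−k give the same square):
1²=1, 2²=4, 3²=9, 4²=16, 5²=25, 6²=36, 7²≡2, 8²≡17, 9²≡34, 10²≡6, 11²≡27, 12²≡3, 13²≡28, 14²≡8, 15²≡37, 16²≡21, 17²≡7, 18²≡42, 19²≡32, 20²≡24, 21²≡18, 22²≡14, 23²≡12 (mod 47).
The residues are {1, 2, 3, 4, 6, 7, 8, 9, 12, 14, 16, 17, 18, 21, 24, 25, 27, 28, 32, 34, 36, 37, 42}; the non-residues are the remaining 23 nonzero classes.

5,10,11,13,15,19,20,22,23,26,29,30,31,33,35,38,39,40,41,43,44,45,46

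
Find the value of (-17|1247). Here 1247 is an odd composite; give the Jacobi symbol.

1

First reduce: -17 ≡ 1230 (mod 1247).
Pull out 2: since 1247 ≡ 7 (mod 8), (2/1247) = +1.
Reciprocity: 615 ≡ 3 and 1247 ≡ 3 (mod 4), so (615/1247) = −(1247/615).
Reduce top mod 615: now compute (17/615).
Reciprocity: 17 ≡ 1 and 615 ≡ 3 (mod 4), so (17/615) = +(615/17).
Reduce top mod 17: now compute (3/17).
Reciprocity: 3 ≡ 3 and 17 ≡ 1 (mod 4), so (3/17) = +(17/3).
Reduce top mod 3: now compute (2/3).
Pull out 2: since 3 ≡ 3 (mod 8), (2/3) = -1.
Reached (1/3) = 1. Collecting the sign flips along the way, the symbol is +1.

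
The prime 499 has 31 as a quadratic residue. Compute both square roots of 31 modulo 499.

55, 444

Since 499 ≡ 3 (mod 4), a square root of 31 is 31^((499+1)/4) = 31^125 mod 499.
Repeated squaring: 31^2≡462, 31^4≡371, 31^8≡416, 31^16≡402, 31^32≡427, 31^64≡194 (mod 499).
31^125 = 31^(64+32+16+8+4+1) ≡ 444 (mod 499).
Check: 444² = 197136 ≡ 31 (mod 499). The two roots are 55 and 444.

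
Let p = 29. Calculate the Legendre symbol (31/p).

-1

Euler's criterion: (31/29) ≡ 2^14 (mod 29).
2^2 ≡ 4 (mod 29)
2^4 ≡ 16 (mod 29)
2^8 ≡ 24 (mod 29)
2^14 = 2^(8+4+2) ≡ 28 (mod 29).
Result is 28 ≡ −1, so (31/29) = −1.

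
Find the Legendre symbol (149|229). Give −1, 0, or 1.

1

Euler's criterion: (149/229) ≡ 149^114 (mod 229).
149^2 ≡ 217 (mod 229)
149^4 ≡ 144 (mod 229)
149^8 ≡ 126 (mod 229)
149^16 ≡ 75 (mod 229)
149^32 ≡ 129 (mod 229)
149^64 ≡ 153 (mod 229)
149^114 = 149^(64+32+16+2) ≡ 1 (mod 229).
Result is 1, so (149/229) = 1.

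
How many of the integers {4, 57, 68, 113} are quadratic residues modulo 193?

1

(4/193) = +1 → QR.
(57/193) = -1 → non-residue.
(68/193) = -1 → non-residue.
(113/193) = -1 → non-residue.
Total quadratic residues among the 4: 1.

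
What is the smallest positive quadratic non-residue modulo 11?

(2/11) = −1, so 2 is the smallest positive non-residue mod 11.

2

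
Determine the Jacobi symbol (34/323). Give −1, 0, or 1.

Pull out 2: since 323 ≡ 3 (mod 8), (2/323) = -1.
Reciprocity: 17 ≡ 1 and 323 ≡ 3 (mod 4), so (17/323) = +(323/17).
Reduce top mod 17: now compute (0/17).
Top reduces to 0: gcd > 1, so the symbol is 0.

0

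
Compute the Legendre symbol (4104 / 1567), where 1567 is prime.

1

First reduce: 4104 ≡ 970 (mod 1567).
Pull out 2: since 1567 ≡ 7 (mod 8), (2/1567) = +1.
Reciprocity: 485 ≡ 1 and 1567 ≡ 3 (mod 4), so (485/1567) = +(1567/485).
Reduce top mod 485: now compute (112/485).
Pull out 2^4: since 485 ≡ 5 (mod 8), (2/485) = -1, so (2/485)^4 = +1.
Reciprocity: 7 ≡ 3 and 485 ≡ 1 (mod 4), so (7/485) = +(485/7).
Reduce top mod 7: now compute (2/7).
Pull out 2: since 7 ≡ 7 (mod 8), (2/7) = +1.
Reached (1/7) = 1. Collecting the sign flips along the way, the symbol is +1.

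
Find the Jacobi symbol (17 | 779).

Reciprocity: 17 ≡ 1 and 779 ≡ 3 (mod 4), so (17/779) = +(779/17).
Reduce top mod 17: now compute (14/17).
Pull out 2: since 17 ≡ 1 (mod 8), (2/17) = +1.
Reciprocity: 7 ≡ 3 and 17 ≡ 1 (mod 4), so (7/17) = +(17/7).
Reduce top mod 7: now compute (3/7).
Reciprocity: 3 ≡ 3 and 7 ≡ 3 (mod 4), so (3/7) = −(7/3).
Reduce top mod 3: now compute (1/3).
Reached (1/3) = 1. Collecting the sign flips along the way, the symbol is -1.

-1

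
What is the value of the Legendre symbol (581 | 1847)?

-1

Reciprocity: 581 ≡ 1 and 1847 ≡ 3 (mod 4), so (581/1847) = +(1847/581).
Reduce top mod 581: now compute (104/581).
Pull out 2^3: since 581 ≡ 5 (mod 8), (2/581) = -1, so (2/581)^3 = -1.
Reciprocity: 13 ≡ 1 and 581 ≡ 1 (mod 4), so (13/581) = +(581/13).
Reduce top mod 13: now compute (9/13).
Reciprocity: 9 ≡ 1 and 13 ≡ 1 (mod 4), so (9/13) = +(13/9).
Reduce top mod 9: now compute (4/9).
Pull out 2^2: since 9 ≡ 1 (mod 8), (2/9) = +1, so (2/9)^2 = +1.
Reached (1/9) = 1. Collecting the sign flips along the way, the symbol is -1.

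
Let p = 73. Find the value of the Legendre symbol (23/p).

Euler's criterion: (23/73) ≡ 23^36 (mod 73).
23^2 ≡ 18 (mod 73)
23^4 ≡ 32 (mod 73)
23^8 ≡ 2 (mod 73)
23^16 ≡ 4 (mod 73)
23^32 ≡ 16 (mod 73)
23^36 = 23^(32+4) ≡ 1 (mod 73).
Result is 1, so (23/73) = 1.

1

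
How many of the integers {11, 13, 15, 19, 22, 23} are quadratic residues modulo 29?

(11/29) = -1 → non-residue.
(13/29) = +1 → QR.
(15/29) = -1 → non-residue.
(19/29) = -1 → non-residue.
(22/29) = +1 → QR.
(23/29) = +1 → QR.
Total quadratic residues among the 6: 3.

3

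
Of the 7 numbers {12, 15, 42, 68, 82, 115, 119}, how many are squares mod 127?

(12/127) = -1 → non-residue.
(15/127) = +1 → QR.
(42/127) = +1 → QR.
(68/127) = +1 → QR.
(82/127) = +1 → QR.
(115/127) = +1 → QR.
(119/127) = -1 → non-residue.
Total quadratic residues among the 7: 5.

5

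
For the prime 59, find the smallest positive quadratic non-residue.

2

(2/59) = −1, so 2 is the smallest positive non-residue mod 59.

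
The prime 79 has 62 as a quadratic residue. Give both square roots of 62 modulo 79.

33, 46

Since 79 ≡ 3 (mod 4), a square root of 62 is 62^((79+1)/4) = 62^20 mod 79.
Repeated squaring: 62^2≡52, 62^4≡18, 62^8≡8, 62^16≡64 (mod 79).
62^20 = 62^(16+4) ≡ 46 (mod 79).
Check: 46² = 2116 ≡ 62 (mod 79). The two roots are 33 and 46.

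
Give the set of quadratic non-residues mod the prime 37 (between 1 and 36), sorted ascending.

2 5 6 8 13 14 15 17 18 19 20 22 23 24 29 31 32 35

Square k = 1,…,18 (k and 37−k give the same square):
1²=1, 2²=4, 3²=9, 4²=16, 5²=25, 6²=36, 7²≡12, 8²≡27, 9²≡7, 10²≡26, 11²≡10, 12²≡33, 13²≡21, 14²≡11, 15²≡3, 16²≡34, 17²≡30, 18²≡28 (mod 37).
The residues are {1, 3, 4, 7, 9, 10, 11, 12, 16, 21, 25, 26, 27, 28, 30, 33, 34, 36}; the non-residues are the remaining 18 nonzero classes.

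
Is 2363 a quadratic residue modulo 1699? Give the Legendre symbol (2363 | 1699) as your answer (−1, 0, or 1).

First reduce: 2363 ≡ 664 (mod 1699).
Pull out 2^3: since 1699 ≡ 3 (mod 8), (2/1699) = -1, so (2/1699)^3 = -1.
Reciprocity: 83 ≡ 3 and 1699 ≡ 3 (mod 4), so (83/1699) = −(1699/83).
Reduce top mod 83: now compute (39/83).
Reciprocity: 39 ≡ 3 and 83 ≡ 3 (mod 4), so (39/83) = −(83/39).
Reduce top mod 39: now compute (5/39).
Reciprocity: 5 ≡ 1 and 39 ≡ 3 (mod 4), so (5/39) = +(39/5).
Reduce top mod 5: now compute (4/5).
Pull out 2^2: since 5 ≡ 5 (mod 8), (2/5) = -1, so (2/5)^2 = +1.
Reached (1/5) = 1. Collecting the sign flips along the way, the symbol is -1.

-1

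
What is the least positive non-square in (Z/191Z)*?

(2/191) = +1, so 2 is a residue.
(3/191) = +1, so 3 is a residue.
(4/191) = +1, so 4 is a residue.
(5/191) = +1, so 5 is a residue.
(6/191) = +1, so 6 is a residue.
(7/191) = −1, so 7 is the smallest positive non-residue mod 191.

7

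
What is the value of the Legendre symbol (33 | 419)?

Reciprocity: 33 ≡ 1 and 419 ≡ 3 (mod 4), so (33/419) = +(419/33).
Reduce top mod 33: now compute (23/33).
Reciprocity: 23 ≡ 3 and 33 ≡ 1 (mod 4), so (23/33) = +(33/23).
Reduce top mod 23: now compute (10/23).
Pull out 2: since 23 ≡ 7 (mod 8), (2/23) = +1.
Reciprocity: 5 ≡ 1 and 23 ≡ 3 (mod 4), so (5/23) = +(23/5).
Reduce top mod 5: now compute (3/5).
Reciprocity: 3 ≡ 3 and 5 ≡ 1 (mod 4), so (3/5) = +(5/3).
Reduce top mod 3: now compute (2/3).
Pull out 2: since 3 ≡ 3 (mod 8), (2/3) = -1.
Reached (1/3) = 1. Collecting the sign flips along the way, the symbol is -1.

-1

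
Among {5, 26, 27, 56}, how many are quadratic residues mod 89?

(5/89) = +1 → QR.
(26/89) = -1 → non-residue.
(27/89) = -1 → non-residue.
(56/89) = -1 → non-residue.
Total quadratic residues among the 4: 1.

1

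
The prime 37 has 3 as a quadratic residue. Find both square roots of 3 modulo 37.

37 ≡ 1 (mod 4), so we find a root by search.
Trying successive values, 15² = 225 ≡ 3 (mod 37). The other root is 37 − 15 = 22.

15, 22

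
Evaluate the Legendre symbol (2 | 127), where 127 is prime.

1

Pull out 2: since 127 ≡ 7 (mod 8), (2/127) = +1.
Reached (1/127) = 1. Collecting the sign flips along the way, the symbol is +1.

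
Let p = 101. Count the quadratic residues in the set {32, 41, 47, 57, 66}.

1

(32/101) = -1 → non-residue.
(41/101) = -1 → non-residue.
(47/101) = +1 → QR.
(57/101) = -1 → non-residue.
(66/101) = -1 → non-residue.
Total quadratic residues among the 5: 1.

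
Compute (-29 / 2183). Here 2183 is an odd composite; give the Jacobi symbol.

First reduce: -29 ≡ 2154 (mod 2183).
Pull out 2: since 2183 ≡ 7 (mod 8), (2/2183) = +1.
Reciprocity: 1077 ≡ 1 and 2183 ≡ 3 (mod 4), so (1077/2183) = +(2183/1077).
Reduce top mod 1077: now compute (29/1077).
Reciprocity: 29 ≡ 1 and 1077 ≡ 1 (mod 4), so (29/1077) = +(1077/29).
Reduce top mod 29: now compute (4/29).
Pull out 2^2: since 29 ≡ 5 (mod 8), (2/29) = -1, so (2/29)^2 = +1.
Reached (1/29) = 1. Collecting the sign flips along the way, the symbol is +1.

1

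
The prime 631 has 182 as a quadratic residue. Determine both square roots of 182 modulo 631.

Since 631 ≡ 3 (mod 4), a square root of 182 is 182^((631+1)/4) = 182^158 mod 631.
Repeated squaring: 182^2≡312, 182^4≡170, 182^8≡505, 182^16≡101, 182^32≡105, 182^64≡298, 182^128≡464 (mod 631).
182^158 = 182^(128+16+8+4+2) ≡ 593 (mod 631).
Check: 593² = 351649 ≡ 182 (mod 631). The two roots are 38 and 593.

38, 593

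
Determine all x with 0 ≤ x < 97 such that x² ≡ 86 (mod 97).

97 ≡ 1 (mod 4), so we find a root by search.
Trying successive values, 38² = 1444 ≡ 86 (mod 97). The other root is 97 − 38 = 59.

38, 59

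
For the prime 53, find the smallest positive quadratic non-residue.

2

(2/53) = −1, so 2 is the smallest positive non-residue mod 53.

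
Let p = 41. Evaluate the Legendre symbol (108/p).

Euler's criterion: (108/41) ≡ 26^20 (mod 41).
26^2 ≡ 20 (mod 41)
26^4 ≡ 31 (mod 41)
26^8 ≡ 18 (mod 41)
26^16 ≡ 37 (mod 41)
26^20 = 26^(16+4) ≡ 40 (mod 41).
Result is 40 ≡ −1, so (108/41) = −1.

-1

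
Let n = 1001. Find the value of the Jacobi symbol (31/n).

1

Reciprocity: 31 ≡ 3 and 1001 ≡ 1 (mod 4), so (31/1001) = +(1001/31).
Reduce top mod 31: now compute (9/31).
Reciprocity: 9 ≡ 1 and 31 ≡ 3 (mod 4), so (9/31) = +(31/9).
Reduce top mod 9: now compute (4/9).
Pull out 2^2: since 9 ≡ 1 (mod 8), (2/9) = +1, so (2/9)^2 = +1.
Reached (1/9) = 1. Collecting the sign flips along the way, the symbol is +1.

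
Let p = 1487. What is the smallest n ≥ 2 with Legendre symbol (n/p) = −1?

5

(2/1487) = +1, so 2 is a residue.
(3/1487) = +1, so 3 is a residue.
(4/1487) = +1, so 4 is a residue.
(5/1487) = −1, so 5 is the smallest positive non-residue mod 1487.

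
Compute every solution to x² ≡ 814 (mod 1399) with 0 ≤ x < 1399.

Since 1399 ≡ 3 (mod 4), a square root of 814 is 814^((1399+1)/4) = 814^350 mod 1399.
Repeated squaring: 814^2≡869, 814^4≡1100, 814^8≡1264, 814^16≡38, 814^32≡45, 814^64≡626, 814^128≡156, 814^256≡553 (mod 1399).
814^350 = 814^(256+64+16+8+4+2) ≡ 884 (mod 1399).
Check: 884² = 781456 ≡ 814 (mod 1399). The two roots are 515 and 884.

515, 884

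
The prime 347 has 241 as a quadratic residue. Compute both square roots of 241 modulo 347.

Since 347 ≡ 3 (mod 4), a square root of 241 is 241^((347+1)/4) = 241^87 mod 347.
Repeated squaring: 241^2≡132, 241^4≡74, 241^8≡271, 241^16≡224, 241^32≡208, 241^64≡236 (mod 347).
241^87 = 241^(64+16+4+2+1) ≡ 289 (mod 347).
Check: 289² = 83521 ≡ 241 (mod 347). The two roots are 58 and 289.

58, 289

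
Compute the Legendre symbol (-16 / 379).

-1

Euler's criterion: (-16/379) ≡ 363^189 (mod 379).
363^2 ≡ 256 (mod 379)
363^4 ≡ 348 (mod 379)
363^8 ≡ 203 (mod 379)
363^16 ≡ 277 (mod 379)
363^32 ≡ 171 (mod 379)
363^64 ≡ 58 (mod 379)
363^128 ≡ 332 (mod 379)
363^189 = 363^(128+32+16+8+4+1) ≡ 378 (mod 379).
Result is 378 ≡ −1, so (-16/379) = −1.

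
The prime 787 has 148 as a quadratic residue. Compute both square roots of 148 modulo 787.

Since 787 ≡ 3 (mod 4), a square root of 148 is 148^((787+1)/4) = 148^197 mod 787.
Repeated squaring: 148^2≡655, 148^4≡110, 148^8≡295, 148^16≡455, 148^32≡44, 148^64≡362, 148^128≡402 (mod 787).
148^197 = 148^(128+64+4+1) ≡ 223 (mod 787).
Check: 223² = 49729 ≡ 148 (mod 787). The two roots are 223 and 564.

223, 564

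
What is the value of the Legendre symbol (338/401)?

Euler's criterion: (338/401) ≡ 338^200 (mod 401).
338^2 ≡ 360 (mod 401)
338^4 ≡ 77 (mod 401)
338^8 ≡ 315 (mod 401)
338^16 ≡ 178 (mod 401)
338^32 ≡ 5 (mod 401)
338^64 ≡ 25 (mod 401)
338^128 ≡ 224 (mod 401)
338^200 = 338^(128+64+8) ≡ 1 (mod 401).
Result is 1, so (338/401) = 1.

1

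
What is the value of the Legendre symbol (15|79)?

-1

Euler's criterion: (15/79) ≡ 15^39 (mod 79).
15^2 ≡ 67 (mod 79)
15^4 ≡ 65 (mod 79)
15^8 ≡ 38 (mod 79)
15^16 ≡ 22 (mod 79)
15^32 ≡ 10 (mod 79)
15^39 = 15^(32+4+2+1) ≡ 78 (mod 79).
Result is 78 ≡ −1, so (15/79) = −1.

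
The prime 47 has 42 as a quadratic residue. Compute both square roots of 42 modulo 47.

18, 29

Since 47 ≡ 3 (mod 4), a square root of 42 is 42^((47+1)/4) = 42^12 mod 47.
Repeated squaring: 42^2≡25, 42^4≡14, 42^8≡8 (mod 47).
42^12 = 42^(8+4) ≡ 18 (mod 47).
Check: 18² = 324 ≡ 42 (mod 47). The two roots are 18 and 29.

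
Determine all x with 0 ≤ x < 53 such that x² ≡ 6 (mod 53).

53 ≡ 1 (mod 4), so we find a root by search.
Trying successive values, 18² = 324 ≡ 6 (mod 53). The other root is 53 − 18 = 35.

18, 35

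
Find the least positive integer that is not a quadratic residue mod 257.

(2/257) = +1, so 2 is a residue.
(3/257) = −1, so 3 is the smallest positive non-residue mod 257.

3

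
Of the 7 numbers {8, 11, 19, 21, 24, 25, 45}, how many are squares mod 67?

4

(8/67) = -1 → non-residue.
(11/67) = -1 → non-residue.
(19/67) = +1 → QR.
(21/67) = +1 → QR.
(24/67) = +1 → QR.
(25/67) = +1 → QR.
(45/67) = -1 → non-residue.
Total quadratic residues among the 7: 4.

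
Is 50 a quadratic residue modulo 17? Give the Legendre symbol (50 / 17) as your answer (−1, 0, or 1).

First reduce: 50 ≡ 16 (mod 17).
Pull out 2^4: since 17 ≡ 1 (mod 8), (2/17) = +1, so (2/17)^4 = +1.
Reached (1/17) = 1. Collecting the sign flips along the way, the symbol is +1.

1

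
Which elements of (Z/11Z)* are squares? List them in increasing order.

1,3,4,5,9

Square k = 1,…,5 (k and 11−k give the same square):
1²=1, 2²=4, 3²=9, 4²≡5, 5²≡3 (mod 11).
So the quadratic residues mod 11 are {1, 3, 4, 5, 9}.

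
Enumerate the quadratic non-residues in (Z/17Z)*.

3,5,6,7,10,11,12,14

Square k = 1,…,8 (k and 17−k give the same square):
1²=1, 2²=4, 3²=9, 4²=16, 5²≡8, 6²≡2, 7²≡15, 8²≡13 (mod 17).
The residues are {1, 2, 4, 8, 9, 13, 15, 16}; the non-residues are the remaining 8 nonzero classes.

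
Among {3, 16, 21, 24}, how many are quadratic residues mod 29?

(3/29) = -1 → non-residue.
(16/29) = +1 → QR.
(21/29) = -1 → non-residue.
(24/29) = +1 → QR.
Total quadratic residues among the 4: 2.

2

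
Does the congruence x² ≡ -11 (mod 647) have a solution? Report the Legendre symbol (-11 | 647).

1

Euler's criterion: (-11/647) ≡ 636^323 (mod 647).
636^2 ≡ 121 (mod 647)
636^4 ≡ 407 (mod 647)
636^8 ≡ 17 (mod 647)
636^16 ≡ 289 (mod 647)
636^32 ≡ 58 (mod 647)
636^64 ≡ 129 (mod 647)
636^128 ≡ 466 (mod 647)
636^256 ≡ 411 (mod 647)
636^323 = 636^(256+64+2+1) ≡ 1 (mod 647).
Result is 1, so (-11/647) = 1.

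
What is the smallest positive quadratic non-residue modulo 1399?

(2/1399) = +1, so 2 is a residue.
(3/1399) = −1, so 3 is the smallest positive non-residue mod 1399.

3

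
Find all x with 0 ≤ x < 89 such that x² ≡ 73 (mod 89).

42, 47

89 ≡ 1 (mod 4), so we find a root by search.
Trying successive values, 42² = 1764 ≡ 73 (mod 89). The other root is 89 − 42 = 47.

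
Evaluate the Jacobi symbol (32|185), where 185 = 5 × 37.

1

Pull out 2^5: since 185 ≡ 1 (mod 8), (2/185) = +1, so (2/185)^5 = +1.
Reached (1/185) = 1. Collecting the sign flips along the way, the symbol is +1.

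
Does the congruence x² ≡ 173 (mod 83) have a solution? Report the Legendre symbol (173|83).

1

Euler's criterion: (173/83) ≡ 7^41 (mod 83).
7^2 ≡ 49 (mod 83)
7^4 ≡ 77 (mod 83)
7^8 ≡ 36 (mod 83)
7^16 ≡ 51 (mod 83)
7^32 ≡ 28 (mod 83)
7^41 = 7^(32+8+1) ≡ 1 (mod 83).
Result is 1, so (173/83) = 1.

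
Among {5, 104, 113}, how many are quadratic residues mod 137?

(5/137) = -1 → non-residue.
(104/137) = -1 → non-residue.
(113/137) = -1 → non-residue.
Total quadratic residues among the 3: 0.

0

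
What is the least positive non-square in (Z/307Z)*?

(2/307) = −1, so 2 is the smallest positive non-residue mod 307.

2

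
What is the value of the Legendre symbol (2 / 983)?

1

Pull out 2: since 983 ≡ 7 (mod 8), (2/983) = +1.
Reached (1/983) = 1. Collecting the sign flips along the way, the symbol is +1.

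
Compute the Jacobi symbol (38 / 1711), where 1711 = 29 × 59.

-1

Pull out 2: since 1711 ≡ 7 (mod 8), (2/1711) = +1.
Reciprocity: 19 ≡ 3 and 1711 ≡ 3 (mod 4), so (19/1711) = −(1711/19).
Reduce top mod 19: now compute (1/19).
Reached (1/19) = 1. Collecting the sign flips along the way, the symbol is -1.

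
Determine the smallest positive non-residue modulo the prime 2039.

7

(2/2039) = +1, so 2 is a residue.
(3/2039) = +1, so 3 is a residue.
(4/2039) = +1, so 4 is a residue.
(5/2039) = +1, so 5 is a residue.
(6/2039) = +1, so 6 is a residue.
(7/2039) = −1, so 7 is the smallest positive non-residue mod 2039.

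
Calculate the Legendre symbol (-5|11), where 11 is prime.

First reduce: -5 ≡ 6 (mod 11).
Pull out 2: since 11 ≡ 3 (mod 8), (2/11) = -1.
Reciprocity: 3 ≡ 3 and 11 ≡ 3 (mod 4), so (3/11) = −(11/3).
Reduce top mod 3: now compute (2/3).
Pull out 2: since 3 ≡ 3 (mod 8), (2/3) = -1.
Reached (1/3) = 1. Collecting the sign flips along the way, the symbol is -1.

-1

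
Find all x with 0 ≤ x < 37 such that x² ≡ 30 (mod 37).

17, 20

37 ≡ 1 (mod 4), so we find a root by search.
Trying successive values, 17² = 289 ≡ 30 (mod 37). The other root is 37 − 17 = 20.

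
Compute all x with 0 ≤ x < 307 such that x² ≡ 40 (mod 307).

31, 276

Since 307 ≡ 3 (mod 4), a square root of 40 is 40^((307+1)/4) = 40^77 mod 307.
Repeated squaring: 40^2≡65, 40^4≡234, 40^8≡110, 40^16≡127, 40^32≡165, 40^64≡209 (mod 307).
40^77 = 40^(64+8+4+1) ≡ 276 (mod 307).
Check: 276² = 76176 ≡ 40 (mod 307). The two roots are 31 and 276.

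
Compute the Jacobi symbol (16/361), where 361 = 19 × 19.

Pull out 2^4: since 361 ≡ 1 (mod 8), (2/361) = +1, so (2/361)^4 = +1.
Reached (1/361) = 1. Collecting the sign flips along the way, the symbol is +1.

1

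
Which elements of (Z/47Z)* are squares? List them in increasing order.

1, 2, 3, 4, 6, 7, 8, 9, 12, 14, 16, 17, 18, 21, 24, 25, 27, 28, 32, 34, 36, 37, 42

Square k = 1,…,23 (k and 47−k give the same square):
1²=1, 2²=4, 3²=9, 4²=16, 5²=25, 6²=36, 7²≡2, 8²≡17, 9²≡34, 10²≡6, 11²≡27, 12²≡3, 13²≡28, 14²≡8, 15²≡37, 16²≡21, 17²≡7, 18²≡42, 19²≡32, 20²≡24, 21²≡18, 22²≡14, 23²≡12 (mod 47).
So the quadratic residues mod 47 are {1, 2, 3, 4, 6, 7, 8, 9, 12, 14, 16, 17, 18, 21, 24, 25, 27, 28, 32, 34, 36, 37, 42}.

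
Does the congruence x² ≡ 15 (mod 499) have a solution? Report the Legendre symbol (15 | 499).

Euler's criterion: (15/499) ≡ 15^249 (mod 499).
15^2 ≡ 225 (mod 499)
15^4 ≡ 226 (mod 499)
15^8 ≡ 178 (mod 499)
15^16 ≡ 247 (mod 499)
15^32 ≡ 131 (mod 499)
15^64 ≡ 195 (mod 499)
15^128 ≡ 101 (mod 499)
15^249 = 15^(128+64+32+16+8+1) ≡ 498 (mod 499).
Result is 498 ≡ −1, so (15/499) = −1.

-1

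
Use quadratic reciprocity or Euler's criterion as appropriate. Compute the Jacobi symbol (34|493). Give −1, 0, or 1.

Pull out 2: since 493 ≡ 5 (mod 8), (2/493) = -1.
Reciprocity: 17 ≡ 1 and 493 ≡ 1 (mod 4), so (17/493) = +(493/17).
Reduce top mod 17: now compute (0/17).
Top reduces to 0: gcd > 1, so the symbol is 0.

0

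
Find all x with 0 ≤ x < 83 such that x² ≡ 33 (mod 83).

Since 83 ≡ 3 (mod 4), a square root of 33 is 33^((83+1)/4) = 33^21 mod 83.
Repeated squaring: 33^2≡10, 33^4≡17, 33^8≡40, 33^16≡23 (mod 83).
33^21 = 33^(16+4+1) ≡ 38 (mod 83).
Check: 38² = 1444 ≡ 33 (mod 83). The two roots are 38 and 45.

38, 45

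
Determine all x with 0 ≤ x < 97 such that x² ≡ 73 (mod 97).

97 ≡ 1 (mod 4), so we find a root by search.
Trying successive values, 48² = 2304 ≡ 73 (mod 97). The other root is 97 − 48 = 49.

48, 49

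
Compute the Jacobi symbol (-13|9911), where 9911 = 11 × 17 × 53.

First reduce: -13 ≡ 9898 (mod 9911).
Pull out 2: since 9911 ≡ 7 (mod 8), (2/9911) = +1.
Reciprocity: 4949 ≡ 1 and 9911 ≡ 3 (mod 4), so (4949/9911) = +(9911/4949).
Reduce top mod 4949: now compute (13/4949).
Reciprocity: 13 ≡ 1 and 4949 ≡ 1 (mod 4), so (13/4949) = +(4949/13).
Reduce top mod 13: now compute (9/13).
Reciprocity: 9 ≡ 1 and 13 ≡ 1 (mod 4), so (9/13) = +(13/9).
Reduce top mod 9: now compute (4/9).
Pull out 2^2: since 9 ≡ 1 (mod 8), (2/9) = +1, so (2/9)^2 = +1.
Reached (1/9) = 1. Collecting the sign flips along the way, the symbol is +1.

1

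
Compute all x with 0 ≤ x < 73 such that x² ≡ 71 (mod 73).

73 ≡ 1 (mod 4), so we find a root by search.
Trying successive values, 12² = 144 ≡ 71 (mod 73). The other root is 73 − 12 = 61.

12, 61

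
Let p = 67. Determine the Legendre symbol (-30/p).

Euler's criterion: (-30/67) ≡ 37^33 (mod 67).
37^2 ≡ 29 (mod 67)
37^4 ≡ 37 (mod 67)
37^8 ≡ 29 (mod 67)
37^16 ≡ 37 (mod 67)
37^32 ≡ 29 (mod 67)
37^33 = 37^(32+1) ≡ 1 (mod 67).
Result is 1, so (-30/67) = 1.

1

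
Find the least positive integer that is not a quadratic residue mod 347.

(2/347) = −1, so 2 is the smallest positive non-residue mod 347.

2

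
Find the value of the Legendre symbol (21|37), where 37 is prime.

1

Euler's criterion: (21/37) ≡ 21^18 (mod 37).
21^2 ≡ 34 (mod 37)
21^4 ≡ 9 (mod 37)
21^8 ≡ 7 (mod 37)
21^16 ≡ 12 (mod 37)
21^18 = 21^(16+2) ≡ 1 (mod 37).
Result is 1, so (21/37) = 1.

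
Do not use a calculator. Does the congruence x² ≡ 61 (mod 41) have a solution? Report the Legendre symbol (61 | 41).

1

First reduce: 61 ≡ 20 (mod 41).
Pull out 2^2: since 41 ≡ 1 (mod 8), (2/41) = +1, so (2/41)^2 = +1.
Reciprocity: 5 ≡ 1 and 41 ≡ 1 (mod 4), so (5/41) = +(41/5).
Reduce top mod 5: now compute (1/5).
Reached (1/5) = 1. Collecting the sign flips along the way, the symbol is +1.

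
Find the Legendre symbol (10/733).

Pull out 2: since 733 ≡ 5 (mod 8), (2/733) = -1.
Reciprocity: 5 ≡ 1 and 733 ≡ 1 (mod 4), so (5/733) = +(733/5).
Reduce top mod 5: now compute (3/5).
Reciprocity: 3 ≡ 3 and 5 ≡ 1 (mod 4), so (3/5) = +(5/3).
Reduce top mod 3: now compute (2/3).
Pull out 2: since 3 ≡ 3 (mod 8), (2/3) = -1.
Reached (1/3) = 1. Collecting the sign flips along the way, the symbol is +1.

1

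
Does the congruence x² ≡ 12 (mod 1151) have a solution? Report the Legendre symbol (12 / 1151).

Pull out 2^2: since 1151 ≡ 7 (mod 8), (2/1151) = +1, so (2/1151)^2 = +1.
Reciprocity: 3 ≡ 3 and 1151 ≡ 3 (mod 4), so (3/1151) = −(1151/3).
Reduce top mod 3: now compute (2/3).
Pull out 2: since 3 ≡ 3 (mod 8), (2/3) = -1.
Reached (1/3) = 1. Collecting the sign flips along the way, the symbol is +1.

1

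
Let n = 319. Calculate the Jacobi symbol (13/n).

-1

Reciprocity: 13 ≡ 1 and 319 ≡ 3 (mod 4), so (13/319) = +(319/13).
Reduce top mod 13: now compute (7/13).
Reciprocity: 7 ≡ 3 and 13 ≡ 1 (mod 4), so (7/13) = +(13/7).
Reduce top mod 7: now compute (6/7).
Pull out 2: since 7 ≡ 7 (mod 8), (2/7) = +1.
Reciprocity: 3 ≡ 3 and 7 ≡ 3 (mod 4), so (3/7) = −(7/3).
Reduce top mod 3: now compute (1/3).
Reached (1/3) = 1. Collecting the sign flips along the way, the symbol is -1.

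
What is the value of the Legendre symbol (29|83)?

1

Reciprocity: 29 ≡ 1 and 83 ≡ 3 (mod 4), so (29/83) = +(83/29).
Reduce top mod 29: now compute (25/29).
Reciprocity: 25 ≡ 1 and 29 ≡ 1 (mod 4), so (25/29) = +(29/25).
Reduce top mod 25: now compute (4/25).
Pull out 2^2: since 25 ≡ 1 (mod 8), (2/25) = +1, so (2/25)^2 = +1.
Reached (1/25) = 1. Collecting the sign flips along the way, the symbol is +1.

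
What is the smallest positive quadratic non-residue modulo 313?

(2/313) = +1, so 2 is a residue.
(3/313) = +1, so 3 is a residue.
(4/313) = +1, so 4 is a residue.
(5/313) = −1, so 5 is the smallest positive non-residue mod 313.

5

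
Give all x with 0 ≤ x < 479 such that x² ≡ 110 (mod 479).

70, 409

Since 479 ≡ 3 (mod 4), a square root of 110 is 110^((479+1)/4) = 110^120 mod 479.
Repeated squaring: 110^2≡125, 110^4≡297, 110^8≡73, 110^16≡60, 110^32≡247, 110^64≡176 (mod 479).
110^120 = 110^(64+32+16+8) ≡ 70 (mod 479).
Check: 70² = 4900 ≡ 110 (mod 479). The two roots are 70 and 409.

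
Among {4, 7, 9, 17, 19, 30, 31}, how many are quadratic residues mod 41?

3

(4/41) = +1 → QR.
(7/41) = -1 → non-residue.
(9/41) = +1 → QR.
(17/41) = -1 → non-residue.
(19/41) = -1 → non-residue.
(30/41) = -1 → non-residue.
(31/41) = +1 → QR.
Total quadratic residues among the 7: 3.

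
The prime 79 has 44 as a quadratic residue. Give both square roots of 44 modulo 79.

26, 53

Since 79 ≡ 3 (mod 4), a square root of 44 is 44^((79+1)/4) = 44^20 mod 79.
Repeated squaring: 44^2≡40, 44^4≡20, 44^8≡5, 44^16≡25 (mod 79).
44^20 = 44^(16+4) ≡ 26 (mod 79).
Check: 26² = 676 ≡ 44 (mod 79). The two roots are 26 and 53.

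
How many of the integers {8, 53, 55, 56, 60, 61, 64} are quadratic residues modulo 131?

5

(8/131) = -1 → non-residue.
(53/131) = +1 → QR.
(55/131) = +1 → QR.
(56/131) = -1 → non-residue.
(60/131) = +1 → QR.
(61/131) = +1 → QR.
(64/131) = +1 → QR.
Total quadratic residues among the 7: 5.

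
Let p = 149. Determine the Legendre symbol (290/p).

-1

First reduce: 290 ≡ 141 (mod 149).
Reciprocity: 141 ≡ 1 and 149 ≡ 1 (mod 4), so (141/149) = +(149/141).
Reduce top mod 141: now compute (8/141).
Pull out 2^3: since 141 ≡ 5 (mod 8), (2/141) = -1, so (2/141)^3 = -1.
Reached (1/141) = 1. Collecting the sign flips along the way, the symbol is -1.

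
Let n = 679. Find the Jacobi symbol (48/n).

Pull out 2^4: since 679 ≡ 7 (mod 8), (2/679) = +1, so (2/679)^4 = +1.
Reciprocity: 3 ≡ 3 and 679 ≡ 3 (mod 4), so (3/679) = −(679/3).
Reduce top mod 3: now compute (1/3).
Reached (1/3) = 1. Collecting the sign flips along the way, the symbol is -1.

-1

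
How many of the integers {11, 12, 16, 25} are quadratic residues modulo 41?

2

(11/41) = -1 → non-residue.
(12/41) = -1 → non-residue.
(16/41) = +1 → QR.
(25/41) = +1 → QR.
Total quadratic residues among the 4: 2.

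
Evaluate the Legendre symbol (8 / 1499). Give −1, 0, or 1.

-1

Pull out 2^3: since 1499 ≡ 3 (mod 8), (2/1499) = -1, so (2/1499)^3 = -1.
Reached (1/1499) = 1. Collecting the sign flips along the way, the symbol is -1.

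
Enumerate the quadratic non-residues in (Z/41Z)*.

3 6 7 11 12 13 14 15 17 19 22 24 26 27 28 29 30 34 35 38

Square k = 1,…,20 (k and 41−k give the same square):
1²=1, 2²=4, 3²=9, 4²=16, 5²=25, 6²=36, 7²≡8, 8²≡23, 9²≡40, 10²≡18, 11²≡39, 12²≡21, 13²≡5, 14²≡32, 15²≡20, 16²≡10, 17²≡2, 18²≡37, 19²≡33, 20²≡31 (mod 41).
The residues are {1, 2, 4, 5, 8, 9, 10, 16, 18, 20, 21, 23, 25, 31, 32, 33, 36, 37, 39, 40}; the non-residues are the remaining 20 nonzero classes.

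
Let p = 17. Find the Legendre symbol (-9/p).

First reduce: -9 ≡ 8 (mod 17).
Pull out 2^3: since 17 ≡ 1 (mod 8), (2/17) = +1, so (2/17)^3 = +1.
Reached (1/17) = 1. Collecting the sign flips along the way, the symbol is +1.

1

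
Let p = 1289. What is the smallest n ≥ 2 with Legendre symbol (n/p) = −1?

3

(2/1289) = +1, so 2 is a residue.
(3/1289) = −1, so 3 is the smallest positive non-residue mod 1289.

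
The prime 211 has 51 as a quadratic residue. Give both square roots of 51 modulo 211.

85, 126

Since 211 ≡ 3 (mod 4), a square root of 51 is 51^((211+1)/4) = 51^53 mod 211.
Repeated squaring: 51^2≡69, 51^4≡119, 51^8≡24, 51^16≡154, 51^32≡84 (mod 211).
51^53 = 51^(32+16+4+1) ≡ 126 (mod 211).
Check: 126² = 15876 ≡ 51 (mod 211). The two roots are 85 and 126.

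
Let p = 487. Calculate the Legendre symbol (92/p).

-1

Pull out 2^2: since 487 ≡ 7 (mod 8), (2/487) = +1, so (2/487)^2 = +1.
Reciprocity: 23 ≡ 3 and 487 ≡ 3 (mod 4), so (23/487) = −(487/23).
Reduce top mod 23: now compute (4/23).
Pull out 2^2: since 23 ≡ 7 (mod 8), (2/23) = +1, so (2/23)^2 = +1.
Reached (1/23) = 1. Collecting the sign flips along the way, the symbol is -1.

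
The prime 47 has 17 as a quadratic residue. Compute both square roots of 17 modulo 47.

8, 39

Since 47 ≡ 3 (mod 4), a square root of 17 is 17^((47+1)/4) = 17^12 mod 47.
Repeated squaring: 17^2≡7, 17^4≡2, 17^8≡4 (mod 47).
17^12 = 17^(8+4) ≡ 8 (mod 47).
Check: 8² = 64 ≡ 17 (mod 47). The two roots are 8 and 39.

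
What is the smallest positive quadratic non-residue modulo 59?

(2/59) = −1, so 2 is the smallest positive non-residue mod 59.

2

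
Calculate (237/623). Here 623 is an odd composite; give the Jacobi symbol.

1

Reciprocity: 237 ≡ 1 and 623 ≡ 3 (mod 4), so (237/623) = +(623/237).
Reduce top mod 237: now compute (149/237).
Reciprocity: 149 ≡ 1 and 237 ≡ 1 (mod 4), so (149/237) = +(237/149).
Reduce top mod 149: now compute (88/149).
Pull out 2^3: since 149 ≡ 5 (mod 8), (2/149) = -1, so (2/149)^3 = -1.
Reciprocity: 11 ≡ 3 and 149 ≡ 1 (mod 4), so (11/149) = +(149/11).
Reduce top mod 11: now compute (6/11).
Pull out 2: since 11 ≡ 3 (mod 8), (2/11) = -1.
Reciprocity: 3 ≡ 3 and 11 ≡ 3 (mod 4), so (3/11) = −(11/3).
Reduce top mod 3: now compute (2/3).
Pull out 2: since 3 ≡ 3 (mod 8), (2/3) = -1.
Reached (1/3) = 1. Collecting the sign flips along the way, the symbol is +1.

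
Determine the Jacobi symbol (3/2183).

Reciprocity: 3 ≡ 3 and 2183 ≡ 3 (mod 4), so (3/2183) = −(2183/3).
Reduce top mod 3: now compute (2/3).
Pull out 2: since 3 ≡ 3 (mod 8), (2/3) = -1.
Reached (1/3) = 1. Collecting the sign flips along the way, the symbol is +1.

1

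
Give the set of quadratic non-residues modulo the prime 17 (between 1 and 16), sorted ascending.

Square k = 1,…,8 (k and 17−k give the same square):
1²=1, 2²=4, 3²=9, 4²=16, 5²≡8, 6²≡2, 7²≡15, 8²≡13 (mod 17).
The residues are {1, 2, 4, 8, 9, 13, 15, 16}; the non-residues are the remaining 8 nonzero classes.

3,5,6,7,10,11,12,14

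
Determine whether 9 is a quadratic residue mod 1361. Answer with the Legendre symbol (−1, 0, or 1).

Reciprocity: 9 ≡ 1 and 1361 ≡ 1 (mod 4), so (9/1361) = +(1361/9).
Reduce top mod 9: now compute (2/9).
Pull out 2: since 9 ≡ 1 (mod 8), (2/9) = +1.
Reached (1/9) = 1. Collecting the sign flips along the way, the symbol is +1.

1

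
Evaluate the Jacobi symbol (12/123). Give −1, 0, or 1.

Pull out 2^2: since 123 ≡ 3 (mod 8), (2/123) = -1, so (2/123)^2 = +1.
Reciprocity: 3 ≡ 3 and 123 ≡ 3 (mod 4), so (3/123) = −(123/3).
Reduce top mod 3: now compute (0/3).
Top reduces to 0: gcd > 1, so the symbol is 0.

0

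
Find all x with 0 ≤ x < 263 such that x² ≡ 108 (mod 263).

125, 138

Since 263 ≡ 3 (mod 4), a square root of 108 is 108^((263+1)/4) = 108^66 mod 263.
Repeated squaring: 108^2≡92, 108^4≡48, 108^8≡200, 108^16≡24, 108^32≡50, 108^64≡133 (mod 263).
108^66 = 108^(64+2) ≡ 138 (mod 263).
Check: 138² = 19044 ≡ 108 (mod 263). The two roots are 125 and 138.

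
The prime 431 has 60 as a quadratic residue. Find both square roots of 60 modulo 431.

Since 431 ≡ 3 (mod 4), a square root of 60 is 60^((431+1)/4) = 60^108 mod 431.
Repeated squaring: 60^2≡152, 60^4≡261, 60^8≡23, 60^16≡98, 60^32≡122, 60^64≡230 (mod 431).
60^108 = 60^(64+32+8+4) ≡ 329 (mod 431).
Check: 329² = 108241 ≡ 60 (mod 431). The two roots are 102 and 329.

102, 329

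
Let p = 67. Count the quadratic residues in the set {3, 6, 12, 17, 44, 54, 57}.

(3/67) = -1 → non-residue.
(6/67) = +1 → QR.
(12/67) = -1 → non-residue.
(17/67) = +1 → QR.
(44/67) = -1 → non-residue.
(54/67) = +1 → QR.
(57/67) = -1 → non-residue.
Total quadratic residues among the 7: 3.

3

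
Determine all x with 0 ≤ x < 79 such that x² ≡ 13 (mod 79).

Since 79 ≡ 3 (mod 4), a square root of 13 is 13^((79+1)/4) = 13^20 mod 79.
Repeated squaring: 13^2≡11, 13^4≡42, 13^8≡26, 13^16≡44 (mod 79).
13^20 = 13^(16+4) ≡ 31 (mod 79).
Check: 31² = 961 ≡ 13 (mod 79). The two roots are 31 and 48.

31, 48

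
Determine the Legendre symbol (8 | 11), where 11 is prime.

Pull out 2^3: since 11 ≡ 3 (mod 8), (2/11) = -1, so (2/11)^3 = -1.
Reached (1/11) = 1. Collecting the sign flips along the way, the symbol is -1.

-1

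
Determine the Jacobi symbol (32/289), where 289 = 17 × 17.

Pull out 2^5: since 289 ≡ 1 (mod 8), (2/289) = +1, so (2/289)^5 = +1.
Reached (1/289) = 1. Collecting the sign flips along the way, the symbol is +1.

1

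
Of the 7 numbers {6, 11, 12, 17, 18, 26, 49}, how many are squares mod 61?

2

(6/61) = -1 → non-residue.
(11/61) = -1 → non-residue.
(12/61) = +1 → QR.
(17/61) = -1 → non-residue.
(18/61) = -1 → non-residue.
(26/61) = -1 → non-residue.
(49/61) = +1 → QR.
Total quadratic residues among the 7: 2.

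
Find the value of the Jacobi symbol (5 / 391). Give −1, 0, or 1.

1

Reciprocity: 5 ≡ 1 and 391 ≡ 3 (mod 4), so (5/391) = +(391/5).
Reduce top mod 5: now compute (1/5).
Reached (1/5) = 1. Collecting the sign flips along the way, the symbol is +1.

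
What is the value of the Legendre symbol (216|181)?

-1

Euler's criterion: (216/181) ≡ 35^90 (mod 181).
35^2 ≡ 139 (mod 181)
35^4 ≡ 135 (mod 181)
35^8 ≡ 125 (mod 181)
35^16 ≡ 59 (mod 181)
35^32 ≡ 42 (mod 181)
35^64 ≡ 135 (mod 181)
35^90 = 35^(64+16+8+2) ≡ 180 (mod 181).
Result is 180 ≡ −1, so (216/181) = −1.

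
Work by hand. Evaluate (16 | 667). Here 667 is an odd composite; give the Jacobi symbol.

Pull out 2^4: since 667 ≡ 3 (mod 8), (2/667) = -1, so (2/667)^4 = +1.
Reached (1/667) = 1. Collecting the sign flips along the way, the symbol is +1.

1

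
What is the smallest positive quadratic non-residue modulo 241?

(2/241) = +1, so 2 is a residue.
(3/241) = +1, so 3 is a residue.
(4/241) = +1, so 4 is a residue.
(5/241) = +1, so 5 is a residue.
(6/241) = +1, so 6 is a residue.
(7/241) = −1, so 7 is the smallest positive non-residue mod 241.

7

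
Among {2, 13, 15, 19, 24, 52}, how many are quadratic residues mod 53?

4

(2/53) = -1 → non-residue.
(13/53) = +1 → QR.
(15/53) = +1 → QR.
(19/53) = -1 → non-residue.
(24/53) = +1 → QR.
(52/53) = +1 → QR.
Total quadratic residues among the 6: 4.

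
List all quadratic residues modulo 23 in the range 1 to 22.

1 2 3 4 6 8 9 12 13 16 18

Square k = 1,…,11 (k and 23−k give the same square):
1²=1, 2²=4, 3²=9, 4²=16, 5²≡2, 6²≡13, 7²≡3, 8²≡18, 9²≡12, 10²≡8, 11²≡6 (mod 23).
So the quadratic residues mod 23 are {1, 2, 3, 4, 6, 8, 9, 12, 13, 16, 18}.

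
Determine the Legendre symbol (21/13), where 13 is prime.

First reduce: 21 ≡ 8 (mod 13).
Pull out 2^3: since 13 ≡ 5 (mod 8), (2/13) = -1, so (2/13)^3 = -1.
Reached (1/13) = 1. Collecting the sign flips along the way, the symbol is -1.

-1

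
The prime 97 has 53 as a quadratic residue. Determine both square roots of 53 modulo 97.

97 ≡ 1 (mod 4), so we find a root by search.
Trying successive values, 21² = 441 ≡ 53 (mod 97). The other root is 97 − 21 = 76.

21, 76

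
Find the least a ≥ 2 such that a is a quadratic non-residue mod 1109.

(2/1109) = −1, so 2 is the smallest positive non-residue mod 1109.

2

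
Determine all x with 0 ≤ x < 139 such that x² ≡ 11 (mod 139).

17, 122

Since 139 ≡ 3 (mod 4), a square root of 11 is 11^((139+1)/4) = 11^35 mod 139.
Repeated squaring: 11^2≡121, 11^4≡46, 11^8≡31, 11^16≡127, 11^32≡5 (mod 139).
11^35 = 11^(32+2+1) ≡ 122 (mod 139).
Check: 122² = 14884 ≡ 11 (mod 139). The two roots are 17 and 122.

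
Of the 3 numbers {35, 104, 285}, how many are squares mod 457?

0

(35/457) = -1 → non-residue.
(104/457) = -1 → non-residue.
(285/457) = -1 → non-residue.
Total quadratic residues among the 3: 0.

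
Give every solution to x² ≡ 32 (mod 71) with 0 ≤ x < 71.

Since 71 ≡ 3 (mod 4), a square root of 32 is 32^((71+1)/4) = 32^18 mod 71.
Repeated squaring: 32^2≡30, 32^4≡48, 32^8≡32, 32^16≡30 (mod 71).
32^18 = 32^(16+2) ≡ 48 (mod 71).
Check: 48² = 2304 ≡ 32 (mod 71). The two roots are 23 and 48.

23, 48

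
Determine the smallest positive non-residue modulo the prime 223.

3

(2/223) = +1, so 2 is a residue.
(3/223) = −1, so 3 is the smallest positive non-residue mod 223.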